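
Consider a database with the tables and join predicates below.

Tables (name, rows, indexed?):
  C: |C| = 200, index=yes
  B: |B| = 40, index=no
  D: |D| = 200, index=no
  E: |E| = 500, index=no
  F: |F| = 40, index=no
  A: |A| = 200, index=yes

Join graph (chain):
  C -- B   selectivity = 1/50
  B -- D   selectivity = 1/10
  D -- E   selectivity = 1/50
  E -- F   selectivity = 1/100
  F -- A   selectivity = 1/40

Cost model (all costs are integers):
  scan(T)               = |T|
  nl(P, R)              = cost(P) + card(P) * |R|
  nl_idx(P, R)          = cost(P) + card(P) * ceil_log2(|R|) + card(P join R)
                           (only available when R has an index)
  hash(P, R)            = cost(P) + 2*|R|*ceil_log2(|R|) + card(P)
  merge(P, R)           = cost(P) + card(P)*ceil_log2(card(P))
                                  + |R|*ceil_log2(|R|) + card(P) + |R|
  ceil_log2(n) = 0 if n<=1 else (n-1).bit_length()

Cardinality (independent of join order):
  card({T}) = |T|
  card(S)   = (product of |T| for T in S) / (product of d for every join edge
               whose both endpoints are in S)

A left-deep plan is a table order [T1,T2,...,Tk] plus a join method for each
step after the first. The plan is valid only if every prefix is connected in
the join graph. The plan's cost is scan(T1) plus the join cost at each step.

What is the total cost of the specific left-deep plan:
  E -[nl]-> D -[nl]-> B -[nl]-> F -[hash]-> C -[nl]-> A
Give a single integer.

step 1: scan E: cost=500, card=500
step 2: join D via nl
    card(P join D) = 500*200/(50) = 2000
    cost = 500 + 500*200 = 100500
step 3: join B via nl
    card(P join B) = 2000*40/(10) = 8000
    cost = 100500 + 2000*40 = 180500
step 4: join F via nl
    card(P join F) = 8000*40/(100) = 3200
    cost = 180500 + 8000*40 = 500500
step 5: join C via hash
    card(P join C) = 3200*200/(50) = 12800
    cost = 500500 + 2*200*8 + 3200 = 506900
step 6: join A via nl
    card(P join A) = 12800*200/(40) = 64000
    cost = 506900 + 12800*200 = 3066900

3066900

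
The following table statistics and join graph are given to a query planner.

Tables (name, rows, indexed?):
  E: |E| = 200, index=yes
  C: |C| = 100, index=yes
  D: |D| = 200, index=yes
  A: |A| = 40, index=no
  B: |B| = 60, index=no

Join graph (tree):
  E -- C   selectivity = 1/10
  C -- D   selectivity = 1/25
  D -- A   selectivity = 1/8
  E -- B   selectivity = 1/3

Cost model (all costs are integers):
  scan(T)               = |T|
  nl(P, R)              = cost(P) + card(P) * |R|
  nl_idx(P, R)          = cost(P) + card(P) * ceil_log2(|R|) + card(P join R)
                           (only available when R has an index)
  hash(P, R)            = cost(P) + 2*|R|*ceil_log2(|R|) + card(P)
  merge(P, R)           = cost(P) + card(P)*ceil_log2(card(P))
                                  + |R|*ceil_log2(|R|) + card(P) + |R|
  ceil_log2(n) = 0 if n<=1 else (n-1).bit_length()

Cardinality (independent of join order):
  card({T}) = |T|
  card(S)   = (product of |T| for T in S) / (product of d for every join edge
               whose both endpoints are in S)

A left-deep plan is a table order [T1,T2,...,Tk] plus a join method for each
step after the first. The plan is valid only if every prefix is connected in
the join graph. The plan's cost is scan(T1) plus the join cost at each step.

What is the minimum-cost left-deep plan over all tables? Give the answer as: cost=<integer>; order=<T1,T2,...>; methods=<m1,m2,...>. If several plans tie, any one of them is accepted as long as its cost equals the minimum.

Selinger DP (subsets sized 1..n):
  {E}: scan cost=200, card=200
  {C}: scan cost=100, card=100
  {D}: scan cost=200, card=200
  {A}: scan cost=40, card=40
  {B}: scan cost=60, card=60
  {CE}: card=2000; try (C,hash)→1800, (E,merge)→2700, (C,merge)→2800, (E,nl_idx)→2900, (E,hash)→3400, (C,nl_idx)→3600 …(+2); best=1800 via (C,hash)
  {BE}: card=4000; try (B,hash)→1120, (E,merge)→2280, (B,merge)→2420, (E,hash)→3320, (E,nl_idx)→4540, (E,nl)→12060 …(+1); best=1120 via (B,hash)
  {CD}: card=800; try (D,nl_idx)→1700, (C,hash)→1800, (C,nl_idx)→2400, (D,merge)→2700, (C,merge)→2800, (D,hash)→3400 …(+2); best=1700 via (D,nl_idx)
  {AD}: card=1000; try (A,hash)→880, (D,nl_idx)→1360, (D,merge)→2120, (A,merge)→2280, (D,hash)→3280, (D,nl)→8040 …(+1); best=880 via (A,hash)
  {CDE}: card=16000; try (E,hash)→5700, (D,hash)→7000, (E,merge)→12300, (E,nl_idx)→24100, (D,merge)→27600, (D,nl_idx)→33800 …(+2); best=5700 via (E,hash)
  {BCE}: card=40000; try (B,hash)→4520, (C,hash)→6520, (B,merge)→26220, (C,merge)→53920, (C,nl_idx)→69120, (B,nl)→121800 …(+1); best=4520 via (B,hash)
  {ACD}: card=4000; try (A,hash)→2980, (C,hash)→3280, (A,merge)→10780, (C,nl_idx)→11880, (C,merge)→12680, (A,nl)→33700 …(+1); best=2980 via (A,hash)
  {ACDE}: card=80000; try (E,hash)→10180, (A,hash)→22180, (E,merge)→56780, (E,nl_idx)→114980, (A,merge)→245980, (A,nl)→645700 …(+1); best=10180 via (E,hash)
  {BCDE}: card=320000; try (B,hash)→22420, (D,hash)→47720, (B,merge)→246120, (D,nl_idx)→644520, (D,merge)→686320, (B,nl)→965700 …(+1); best=22420 via (B,hash)
  {ABCDE}: card=1600000; try (B,hash)→90900, (A,hash)→342900, (B,merge)→1450600, (B,nl)→4810180, (A,merge)→6422700, (A,nl)→12822420; best=90900 via (B,hash)

cost=90900; order=C,D,A,E,B; methods=nl_idx,hash,hash,hash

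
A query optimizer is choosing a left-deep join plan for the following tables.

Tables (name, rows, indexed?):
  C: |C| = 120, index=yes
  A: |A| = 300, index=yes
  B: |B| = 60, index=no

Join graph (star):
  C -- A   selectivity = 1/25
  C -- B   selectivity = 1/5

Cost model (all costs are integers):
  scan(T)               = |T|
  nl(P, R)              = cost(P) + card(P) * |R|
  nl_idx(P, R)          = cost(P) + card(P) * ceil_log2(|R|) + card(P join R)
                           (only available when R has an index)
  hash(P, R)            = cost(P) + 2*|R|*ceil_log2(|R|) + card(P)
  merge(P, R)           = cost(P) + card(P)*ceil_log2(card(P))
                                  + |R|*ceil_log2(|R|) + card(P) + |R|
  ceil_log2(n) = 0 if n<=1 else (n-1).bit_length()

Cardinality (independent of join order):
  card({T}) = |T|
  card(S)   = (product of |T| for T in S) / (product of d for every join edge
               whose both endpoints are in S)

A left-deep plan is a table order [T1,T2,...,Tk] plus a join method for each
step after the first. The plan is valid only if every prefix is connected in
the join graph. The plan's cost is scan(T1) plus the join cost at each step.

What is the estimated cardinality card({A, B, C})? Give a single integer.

Tables in S: A(300), B(60), C(120)
Edges inside S: C-A(d=25), C-B(d=5)
numerator = 300 * 60 * 120 = 2160000
denominator = 25 * 5 = 125
card(S) = 2160000 / 125 = 17280

17280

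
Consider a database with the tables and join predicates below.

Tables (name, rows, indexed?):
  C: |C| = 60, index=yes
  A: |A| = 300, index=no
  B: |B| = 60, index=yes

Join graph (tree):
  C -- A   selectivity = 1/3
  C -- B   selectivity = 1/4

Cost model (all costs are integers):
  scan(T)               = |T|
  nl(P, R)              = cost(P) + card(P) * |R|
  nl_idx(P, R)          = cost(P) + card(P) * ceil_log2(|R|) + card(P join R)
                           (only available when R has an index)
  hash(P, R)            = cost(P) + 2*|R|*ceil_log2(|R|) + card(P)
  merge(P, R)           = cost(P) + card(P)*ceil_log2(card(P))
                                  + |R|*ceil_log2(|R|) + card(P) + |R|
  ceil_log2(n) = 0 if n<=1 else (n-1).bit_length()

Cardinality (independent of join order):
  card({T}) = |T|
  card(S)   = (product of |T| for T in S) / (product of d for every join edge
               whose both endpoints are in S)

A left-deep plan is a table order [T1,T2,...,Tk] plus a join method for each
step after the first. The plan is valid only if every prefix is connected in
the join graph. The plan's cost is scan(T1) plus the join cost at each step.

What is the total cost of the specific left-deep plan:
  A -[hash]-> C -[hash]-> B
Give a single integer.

8040

step 1: scan A: cost=300, card=300
step 2: join C via hash
    card(P join C) = 300*60/(3) = 6000
    cost = 300 + 2*60*6 + 300 = 1320
step 3: join B via hash
    card(P join B) = 6000*60/(4) = 90000
    cost = 1320 + 2*60*6 + 6000 = 8040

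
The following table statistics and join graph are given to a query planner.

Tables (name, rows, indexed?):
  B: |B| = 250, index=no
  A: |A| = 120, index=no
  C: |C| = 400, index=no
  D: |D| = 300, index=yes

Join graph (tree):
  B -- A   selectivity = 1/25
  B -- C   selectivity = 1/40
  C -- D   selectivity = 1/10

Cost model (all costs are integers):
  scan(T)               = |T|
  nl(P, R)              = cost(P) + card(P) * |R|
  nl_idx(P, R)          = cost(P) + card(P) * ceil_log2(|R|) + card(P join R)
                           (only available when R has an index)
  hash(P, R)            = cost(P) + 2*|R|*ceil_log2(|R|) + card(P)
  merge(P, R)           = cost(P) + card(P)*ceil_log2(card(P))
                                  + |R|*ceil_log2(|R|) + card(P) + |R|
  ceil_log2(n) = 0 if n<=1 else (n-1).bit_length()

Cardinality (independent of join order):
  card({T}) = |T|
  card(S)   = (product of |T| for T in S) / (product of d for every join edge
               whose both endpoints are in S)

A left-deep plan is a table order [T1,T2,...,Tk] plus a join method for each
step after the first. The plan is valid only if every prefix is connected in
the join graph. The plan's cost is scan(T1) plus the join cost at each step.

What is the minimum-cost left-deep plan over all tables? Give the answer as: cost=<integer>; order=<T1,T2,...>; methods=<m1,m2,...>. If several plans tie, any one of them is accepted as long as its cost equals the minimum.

cost=26380; order=C,B,A,D; methods=hash,hash,hash

Selinger DP (subsets sized 1..n):
  {B}: scan cost=250, card=250
  {A}: scan cost=120, card=120
  {C}: scan cost=400, card=400
  {D}: scan cost=300, card=300
  {AB}: card=1200; try (A,hash)→2180, (B,merge)→3330, (A,merge)→3460, (B,hash)→4240, (B,nl)→30120, (A,nl)→30250; best=2180 via (A,hash)
  {BC}: card=2500; try (B,hash)→4800, (C,merge)→6500, (B,merge)→6650, (C,hash)→7700, (C,nl)→100250, (B,nl)→100400; best=4800 via (B,hash)
  {CD}: card=12000; try (D,hash)→6200, (C,merge)→7300, (D,merge)→7400, (C,hash)→7800, (D,nl_idx)→16000, (C,nl)→120300 …(+1); best=6200 via (D,hash)
  {ABC}: card=12000; try (A,hash)→8980, (C,hash)→10580, (C,merge)→20580, (A,merge)→38260, (A,nl)→304800, (C,nl)→482180; best=8980 via (A,hash)
  {BCD}: card=75000; try (D,hash)→12700, (B,hash)→22200, (D,merge)→40300, (D,nl_idx)→102300, (B,merge)→188450, (D,nl)→754800 …(+1); best=12700 via (D,hash)
  {ABCD}: card=360000; try (D,hash)→26380, (A,hash)→89380, (D,merge)→191980, (D,nl_idx)→476980, (A,merge)→1363660, (D,nl)→3608980 …(+1); best=26380 via (D,hash)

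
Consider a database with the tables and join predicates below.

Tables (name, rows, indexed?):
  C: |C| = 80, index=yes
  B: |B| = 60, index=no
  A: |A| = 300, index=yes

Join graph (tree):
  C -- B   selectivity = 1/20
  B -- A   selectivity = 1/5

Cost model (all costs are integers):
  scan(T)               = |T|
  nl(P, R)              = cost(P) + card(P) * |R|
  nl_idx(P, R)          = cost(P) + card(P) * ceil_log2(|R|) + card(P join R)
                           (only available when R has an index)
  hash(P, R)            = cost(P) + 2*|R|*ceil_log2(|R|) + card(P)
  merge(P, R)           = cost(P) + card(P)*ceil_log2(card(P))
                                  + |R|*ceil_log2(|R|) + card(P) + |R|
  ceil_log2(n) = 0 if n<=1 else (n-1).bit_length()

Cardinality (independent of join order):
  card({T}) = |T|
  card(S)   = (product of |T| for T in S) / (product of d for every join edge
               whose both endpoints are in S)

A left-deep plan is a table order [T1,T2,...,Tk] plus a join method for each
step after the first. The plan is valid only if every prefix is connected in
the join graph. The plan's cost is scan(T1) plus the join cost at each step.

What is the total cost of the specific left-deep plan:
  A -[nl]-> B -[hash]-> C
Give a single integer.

23020

step 1: scan A: cost=300, card=300
step 2: join B via nl
    card(P join B) = 300*60/(5) = 3600
    cost = 300 + 300*60 = 18300
step 3: join C via hash
    card(P join C) = 3600*80/(20) = 14400
    cost = 18300 + 2*80*7 + 3600 = 23020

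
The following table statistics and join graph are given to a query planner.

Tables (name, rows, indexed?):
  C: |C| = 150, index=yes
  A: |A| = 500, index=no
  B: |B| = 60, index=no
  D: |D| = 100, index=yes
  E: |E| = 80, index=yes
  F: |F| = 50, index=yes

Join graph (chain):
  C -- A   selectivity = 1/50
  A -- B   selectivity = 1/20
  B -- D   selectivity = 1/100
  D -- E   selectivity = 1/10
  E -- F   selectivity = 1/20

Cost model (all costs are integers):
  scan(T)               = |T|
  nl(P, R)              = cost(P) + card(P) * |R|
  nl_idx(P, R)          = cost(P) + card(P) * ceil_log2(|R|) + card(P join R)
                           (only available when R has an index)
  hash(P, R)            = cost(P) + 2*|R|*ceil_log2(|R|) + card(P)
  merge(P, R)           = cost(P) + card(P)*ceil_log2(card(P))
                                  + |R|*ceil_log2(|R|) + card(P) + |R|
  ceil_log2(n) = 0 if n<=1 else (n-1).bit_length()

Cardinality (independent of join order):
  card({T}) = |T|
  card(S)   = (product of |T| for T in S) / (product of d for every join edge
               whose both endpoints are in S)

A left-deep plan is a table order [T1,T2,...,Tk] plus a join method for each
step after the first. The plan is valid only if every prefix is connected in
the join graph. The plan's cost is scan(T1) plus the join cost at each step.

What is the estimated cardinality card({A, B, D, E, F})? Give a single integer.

30000

Tables in S: A(500), B(60), D(100), E(80), F(50)
Edges inside S: A-B(d=20), B-D(d=100), D-E(d=10), E-F(d=20)
numerator = 500 * 60 * 100 * 80 * 50 = 12000000000
denominator = 20 * 100 * 10 * 20 = 400000
card(S) = 12000000000 / 400000 = 30000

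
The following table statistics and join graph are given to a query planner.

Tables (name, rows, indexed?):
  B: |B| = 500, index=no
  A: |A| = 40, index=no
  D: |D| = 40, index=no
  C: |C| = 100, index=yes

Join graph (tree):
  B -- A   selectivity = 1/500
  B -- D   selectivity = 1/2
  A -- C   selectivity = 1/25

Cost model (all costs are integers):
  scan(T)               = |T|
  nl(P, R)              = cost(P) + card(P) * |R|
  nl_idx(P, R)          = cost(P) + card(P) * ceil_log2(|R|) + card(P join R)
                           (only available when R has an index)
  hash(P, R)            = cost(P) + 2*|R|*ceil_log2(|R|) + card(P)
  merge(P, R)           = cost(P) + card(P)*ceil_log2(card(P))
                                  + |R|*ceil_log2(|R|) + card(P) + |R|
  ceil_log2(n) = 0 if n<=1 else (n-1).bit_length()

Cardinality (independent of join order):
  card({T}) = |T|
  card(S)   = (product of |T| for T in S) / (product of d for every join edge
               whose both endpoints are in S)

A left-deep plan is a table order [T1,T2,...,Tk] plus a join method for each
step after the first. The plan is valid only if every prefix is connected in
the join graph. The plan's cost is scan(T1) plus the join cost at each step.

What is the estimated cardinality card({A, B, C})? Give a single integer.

160

Tables in S: A(40), B(500), C(100)
Edges inside S: B-A(d=500), A-C(d=25)
numerator = 40 * 500 * 100 = 2000000
denominator = 500 * 25 = 12500
card(S) = 2000000 / 12500 = 160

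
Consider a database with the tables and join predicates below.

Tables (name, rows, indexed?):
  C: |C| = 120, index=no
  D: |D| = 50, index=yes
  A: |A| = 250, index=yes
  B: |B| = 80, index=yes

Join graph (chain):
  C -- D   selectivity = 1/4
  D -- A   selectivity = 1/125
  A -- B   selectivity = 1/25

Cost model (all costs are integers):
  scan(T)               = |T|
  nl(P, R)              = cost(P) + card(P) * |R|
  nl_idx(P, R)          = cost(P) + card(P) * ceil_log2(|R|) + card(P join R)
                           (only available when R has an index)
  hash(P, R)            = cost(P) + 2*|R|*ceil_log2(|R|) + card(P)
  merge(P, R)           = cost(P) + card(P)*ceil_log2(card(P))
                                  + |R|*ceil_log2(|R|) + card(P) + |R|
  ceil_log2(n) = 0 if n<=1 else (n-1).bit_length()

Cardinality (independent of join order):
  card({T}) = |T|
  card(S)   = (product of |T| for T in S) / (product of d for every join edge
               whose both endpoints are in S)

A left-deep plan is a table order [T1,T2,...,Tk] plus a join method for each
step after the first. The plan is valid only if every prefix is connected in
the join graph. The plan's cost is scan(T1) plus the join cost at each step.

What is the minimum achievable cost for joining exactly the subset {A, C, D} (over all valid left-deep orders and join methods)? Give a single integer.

Selinger DP over subsets of {A,C,D}:
  {C}: scan cost=120, card=120
  {D}: scan cost=50, card=50
  {A}: scan cost=250, card=250
  {CD}: card=1500; try (D,hash)→840, (C,merge)→1360, (D,merge)→1430, (C,hash)→1780, (D,nl_idx)→2340, (C,nl)→6050 …(+1); best=840 via (D,hash)
  {AD}: card=100; try (A,nl_idx)→550, (D,hash)→1100, (D,nl_idx)→1850, (A,merge)→2650, (D,merge)→2850, (A,hash)→4100 …(+2); best=550 via (A,nl_idx)
  {ACD}: card=3000; try (C,merge)→2310, (C,hash)→2330, (A,hash)→6340, (C,nl)→12550, (A,nl_idx)→15840, (A,merge)→21090 …(+1); best=2310 via (C,merge)

2310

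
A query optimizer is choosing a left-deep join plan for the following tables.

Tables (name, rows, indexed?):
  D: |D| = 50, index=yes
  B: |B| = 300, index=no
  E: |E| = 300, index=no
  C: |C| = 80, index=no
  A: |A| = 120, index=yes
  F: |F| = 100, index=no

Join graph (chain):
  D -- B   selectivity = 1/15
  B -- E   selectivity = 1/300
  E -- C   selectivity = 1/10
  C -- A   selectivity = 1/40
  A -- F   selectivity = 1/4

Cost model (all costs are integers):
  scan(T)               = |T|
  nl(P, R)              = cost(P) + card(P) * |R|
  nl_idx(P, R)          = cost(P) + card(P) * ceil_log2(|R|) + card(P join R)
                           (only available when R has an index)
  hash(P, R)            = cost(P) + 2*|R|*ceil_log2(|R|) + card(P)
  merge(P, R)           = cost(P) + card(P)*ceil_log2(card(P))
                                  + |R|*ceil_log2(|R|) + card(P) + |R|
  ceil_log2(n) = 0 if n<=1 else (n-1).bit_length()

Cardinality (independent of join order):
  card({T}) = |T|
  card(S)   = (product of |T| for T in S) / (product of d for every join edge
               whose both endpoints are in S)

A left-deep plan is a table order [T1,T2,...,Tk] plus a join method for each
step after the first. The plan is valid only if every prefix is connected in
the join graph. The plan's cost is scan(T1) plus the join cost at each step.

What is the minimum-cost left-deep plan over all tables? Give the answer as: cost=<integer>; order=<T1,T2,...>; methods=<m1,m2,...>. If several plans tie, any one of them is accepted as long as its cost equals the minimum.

Selinger DP (subsets sized 1..n):
  {D}: scan cost=50, card=50
  {B}: scan cost=300, card=300
  {E}: scan cost=300, card=300
  {C}: scan cost=80, card=80
  {A}: scan cost=120, card=120
  {F}: scan cost=100, card=100
  {BD}: card=1000; try (D,hash)→1200, (D,nl_idx)→3100, (B,merge)→3400, (D,merge)→3650, (B,hash)→5500, (B,nl)→15050 …(+1); best=1200 via (D,hash)
  {BE}: card=300; try (E,hash)→6000, (B,hash)→6000, (E,merge)→6300, (B,merge)→6300, (E,nl)→90300, (B,nl)→90300; best=6000 via (E,hash)
  {CE}: card=2400; try (C,hash)→1720, (E,merge)→3720, (C,merge)→3940, (E,hash)→5560, (E,nl)→24080, (C,nl)→24300; best=1720 via (C,hash)
  {AC}: card=240; try (A,nl_idx)→880, (C,hash)→1360, (A,merge)→1680, (C,merge)→1720, (A,hash)→1840, (A,nl)→9680 …(+1); best=880 via (A,nl_idx)
  {AF}: card=3000; try (F,hash)→1640, (A,merge)→1860, (F,merge)→1880, (A,hash)→1880, (A,nl_idx)→3800, (A,nl)→12100 …(+1); best=1640 via (F,hash)
  {BDE}: card=1000; try (D,hash)→6900, (E,hash)→7600, (D,nl_idx)→8800, (D,merge)→9350, (E,merge)→15200, (D,nl)→21000 …(+1); best=6900 via (D,hash)
  {BCE}: card=2400; try (C,hash)→7420, (B,hash)→9520, (C,merge)→9640, (C,nl)→30000, (B,merge)→35920, (B,nl)→721720; best=7420 via (C,hash)
  {ACE}: card=7200; try (A,hash)→5800, (E,merge)→6040, (E,hash)→6520, (A,nl_idx)→25720, (A,merge)→33880, (E,nl)→72880 …(+1); best=5800 via (A,hash)
  {ACF}: card=6000; try (F,hash)→2520, (F,merge)→3840, (C,hash)→5760, (F,nl)→24880, (C,merge)→41280, (C,nl)→241640; best=2520 via (F,hash)
  {BCDE}: card=8000; try (C,hash)→9020, (D,hash)→10420, (C,merge)→18540, (D,nl_idx)→29820, (D,merge)→38970, (C,nl)→86900 …(+1); best=9020 via (C,hash)
  {ABCE}: card=7200; try (A,hash)→11500, (B,hash)→18400, (A,nl_idx)→31420, (A,merge)→39580, (B,merge)→109600, (A,nl)→295420 …(+1); best=11500 via (A,hash)
  {ACEF}: card=180000; try (E,hash)→13920, (F,hash)→14400, (E,merge)→89520, (F,merge)→107400, (F,nl)→725800, (E,nl)→1802520; best=13920 via (E,hash)
  {ABCDE}: card=24000; try (A,hash)→18700, (D,hash)→19300, (D,nl_idx)→78700, (A,nl_idx)→89020, (D,merge)→112650, (A,merge)→121980 …(+2); best=18700 via (A,hash)
  {ABCEF}: card=180000; try (F,hash)→20100, (F,merge)→113100, (B,hash)→199320, (F,nl)→731500, (B,merge)→3436920, (B,nl)→54013920; best=20100 via (F,hash)
  {ABCDEF}: card=600000; try (F,hash)→44100, (D,hash)→200700, (F,merge)→403500, (D,nl_idx)→1700100, (F,nl)→2418700, (D,merge)→3440450 …(+1); best=44100 via (F,hash)

cost=44100; order=B,E,D,C,A,F; methods=hash,hash,hash,hash,hash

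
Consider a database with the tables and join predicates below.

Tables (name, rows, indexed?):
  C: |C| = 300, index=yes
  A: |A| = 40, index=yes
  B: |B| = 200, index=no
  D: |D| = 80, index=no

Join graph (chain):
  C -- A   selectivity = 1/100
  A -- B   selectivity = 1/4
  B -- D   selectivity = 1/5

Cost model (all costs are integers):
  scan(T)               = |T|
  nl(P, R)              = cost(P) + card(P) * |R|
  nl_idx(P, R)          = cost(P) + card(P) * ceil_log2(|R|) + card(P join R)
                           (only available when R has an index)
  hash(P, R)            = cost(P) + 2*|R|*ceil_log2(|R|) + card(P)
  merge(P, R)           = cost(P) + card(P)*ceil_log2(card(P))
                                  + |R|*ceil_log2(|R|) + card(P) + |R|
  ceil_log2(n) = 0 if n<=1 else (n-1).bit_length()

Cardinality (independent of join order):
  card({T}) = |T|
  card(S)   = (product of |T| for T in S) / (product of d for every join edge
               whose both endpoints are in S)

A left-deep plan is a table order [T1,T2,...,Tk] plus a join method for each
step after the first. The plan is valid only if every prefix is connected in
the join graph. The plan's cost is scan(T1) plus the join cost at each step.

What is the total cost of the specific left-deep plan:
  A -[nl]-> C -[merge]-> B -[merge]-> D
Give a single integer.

step 1: scan A: cost=40, card=40
step 2: join C via nl
    card(P join C) = 40*300/(100) = 120
    cost = 40 + 40*300 = 12040
step 3: join B via merge
    card(P join B) = 120*200/(4) = 6000
    cost = 12040 + 120*7 + 200*8 + 120 + 200 = 14800
step 4: join D via merge
    card(P join D) = 6000*80/(5) = 96000
    cost = 14800 + 6000*13 + 80*7 + 6000 + 80 = 99440

99440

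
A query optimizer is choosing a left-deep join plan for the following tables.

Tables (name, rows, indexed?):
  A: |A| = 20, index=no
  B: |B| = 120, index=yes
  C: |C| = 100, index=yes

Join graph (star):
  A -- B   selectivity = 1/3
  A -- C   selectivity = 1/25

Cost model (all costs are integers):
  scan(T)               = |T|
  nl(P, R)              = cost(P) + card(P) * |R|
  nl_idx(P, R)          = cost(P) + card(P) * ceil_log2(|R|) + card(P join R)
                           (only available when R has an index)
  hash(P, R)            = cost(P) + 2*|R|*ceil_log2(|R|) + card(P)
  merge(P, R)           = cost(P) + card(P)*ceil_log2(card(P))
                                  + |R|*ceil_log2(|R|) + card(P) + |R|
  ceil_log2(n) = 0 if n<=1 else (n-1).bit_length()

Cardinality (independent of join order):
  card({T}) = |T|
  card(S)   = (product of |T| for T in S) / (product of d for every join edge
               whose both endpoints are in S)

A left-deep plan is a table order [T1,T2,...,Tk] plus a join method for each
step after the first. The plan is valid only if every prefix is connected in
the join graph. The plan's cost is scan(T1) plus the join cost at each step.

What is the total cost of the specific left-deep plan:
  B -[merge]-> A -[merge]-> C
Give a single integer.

step 1: scan B: cost=120, card=120
step 2: join A via merge
    card(P join A) = 120*20/(3) = 800
    cost = 120 + 120*7 + 20*5 + 120 + 20 = 1200
step 3: join C via merge
    card(P join C) = 800*100/(25) = 3200
    cost = 1200 + 800*10 + 100*7 + 800 + 100 = 10800

10800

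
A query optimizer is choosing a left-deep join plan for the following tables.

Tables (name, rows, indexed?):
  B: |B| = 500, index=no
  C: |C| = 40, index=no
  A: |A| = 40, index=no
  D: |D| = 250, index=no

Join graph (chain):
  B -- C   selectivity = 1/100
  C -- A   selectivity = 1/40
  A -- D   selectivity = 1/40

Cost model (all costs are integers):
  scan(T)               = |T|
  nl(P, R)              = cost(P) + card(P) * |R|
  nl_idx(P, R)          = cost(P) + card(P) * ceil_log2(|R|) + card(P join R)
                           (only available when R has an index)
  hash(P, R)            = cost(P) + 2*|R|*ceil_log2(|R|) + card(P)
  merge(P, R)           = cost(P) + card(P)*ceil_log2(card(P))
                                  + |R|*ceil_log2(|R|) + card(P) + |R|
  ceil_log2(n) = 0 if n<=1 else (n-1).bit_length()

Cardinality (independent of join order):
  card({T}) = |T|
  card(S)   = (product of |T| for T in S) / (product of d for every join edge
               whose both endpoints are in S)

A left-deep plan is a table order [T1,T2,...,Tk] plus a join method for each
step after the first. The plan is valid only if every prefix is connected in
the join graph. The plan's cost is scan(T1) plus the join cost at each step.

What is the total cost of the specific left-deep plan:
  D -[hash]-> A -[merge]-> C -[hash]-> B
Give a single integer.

12760

step 1: scan D: cost=250, card=250
step 2: join A via hash
    card(P join A) = 250*40/(40) = 250
    cost = 250 + 2*40*6 + 250 = 980
step 3: join C via merge
    card(P join C) = 250*40/(40) = 250
    cost = 980 + 250*8 + 40*6 + 250 + 40 = 3510
step 4: join B via hash
    card(P join B) = 250*500/(100) = 1250
    cost = 3510 + 2*500*9 + 250 = 12760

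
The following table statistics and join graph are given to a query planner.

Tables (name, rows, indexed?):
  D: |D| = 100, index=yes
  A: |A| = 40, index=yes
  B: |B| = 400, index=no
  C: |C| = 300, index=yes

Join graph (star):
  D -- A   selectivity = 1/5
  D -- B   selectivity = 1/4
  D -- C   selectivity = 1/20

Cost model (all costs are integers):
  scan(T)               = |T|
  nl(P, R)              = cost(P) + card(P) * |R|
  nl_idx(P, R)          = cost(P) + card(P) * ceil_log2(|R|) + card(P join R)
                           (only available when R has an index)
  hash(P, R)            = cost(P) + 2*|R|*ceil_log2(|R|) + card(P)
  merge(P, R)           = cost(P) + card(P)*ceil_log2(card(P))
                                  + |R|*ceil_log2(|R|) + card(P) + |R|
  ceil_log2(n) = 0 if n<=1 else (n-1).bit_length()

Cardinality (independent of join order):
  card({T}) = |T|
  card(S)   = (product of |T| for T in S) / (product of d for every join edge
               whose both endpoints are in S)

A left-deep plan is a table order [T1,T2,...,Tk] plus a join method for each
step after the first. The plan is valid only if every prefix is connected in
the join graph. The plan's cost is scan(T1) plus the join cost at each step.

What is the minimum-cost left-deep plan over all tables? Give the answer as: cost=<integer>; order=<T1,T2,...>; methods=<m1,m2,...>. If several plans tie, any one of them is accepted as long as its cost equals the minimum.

Selinger DP (subsets sized 1..n):
  {D}: scan cost=100, card=100
  {A}: scan cost=40, card=40
  {B}: scan cost=400, card=400
  {C}: scan cost=300, card=300
  {AD}: card=800; try (A,hash)→680, (D,merge)→1120, (D,nl_idx)→1120, (A,merge)→1180, (D,hash)→1480, (A,nl_idx)→1500 …(+2); best=680 via (A,hash)
  {BD}: card=10000; try (D,hash)→2200, (B,merge)→4900, (D,merge)→5200, (B,hash)→7400, (D,nl_idx)→13200, (B,nl)→40100 …(+1); best=2200 via (D,hash)
  {CD}: card=1500; try (D,hash)→2000, (C,nl_idx)→2500, (D,nl_idx)→3900, (C,merge)→3900, (D,merge)→4100, (C,hash)→5600 …(+2); best=2000 via (D,hash)
  {ABD}: card=80000; try (B,hash)→8680, (A,hash)→12680, (B,merge)→13480, (A,nl_idx)→142200, (A,merge)→152480, (B,nl)→320680 …(+1); best=8680 via (B,hash)
  {ACD}: card=12000; try (A,hash)→3980, (C,hash)→6880, (C,merge)→12480, (C,nl_idx)→19880, (A,merge)→20280, (A,nl_idx)→23000 …(+2); best=3980 via (A,hash)
  {BCD}: card=150000; try (B,hash)→10700, (C,hash)→17600, (B,merge)→24000, (C,merge)→155200, (C,nl_idx)→242200, (B,nl)→602000 …(+1); best=10700 via (B,hash)
  {ABCD}: card=1200000; try (B,hash)→23180, (C,hash)→94080, (A,hash)→161180, (B,merge)→187980, (C,merge)→1451680, (C,nl_idx)→1928680 …(+5); best=23180 via (B,hash)

cost=23180; order=C,D,A,B; methods=hash,hash,hash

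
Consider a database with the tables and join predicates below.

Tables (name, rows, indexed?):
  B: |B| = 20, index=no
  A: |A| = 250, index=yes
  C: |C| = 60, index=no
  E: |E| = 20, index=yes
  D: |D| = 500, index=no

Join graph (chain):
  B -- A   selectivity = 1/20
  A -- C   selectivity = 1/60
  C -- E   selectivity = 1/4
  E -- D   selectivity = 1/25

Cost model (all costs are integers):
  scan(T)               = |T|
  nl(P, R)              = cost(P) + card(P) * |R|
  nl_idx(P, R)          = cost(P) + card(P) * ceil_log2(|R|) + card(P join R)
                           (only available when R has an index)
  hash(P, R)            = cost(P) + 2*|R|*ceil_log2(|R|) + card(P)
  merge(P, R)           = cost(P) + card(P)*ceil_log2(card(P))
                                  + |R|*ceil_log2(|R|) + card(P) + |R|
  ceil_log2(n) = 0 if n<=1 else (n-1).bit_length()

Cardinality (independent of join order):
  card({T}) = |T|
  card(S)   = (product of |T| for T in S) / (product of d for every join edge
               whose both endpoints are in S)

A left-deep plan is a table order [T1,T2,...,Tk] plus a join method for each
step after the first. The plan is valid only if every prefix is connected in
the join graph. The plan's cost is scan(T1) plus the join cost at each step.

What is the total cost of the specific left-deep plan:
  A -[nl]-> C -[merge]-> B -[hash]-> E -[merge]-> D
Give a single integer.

step 1: scan A: cost=250, card=250
step 2: join C via nl
    card(P join C) = 250*60/(60) = 250
    cost = 250 + 250*60 = 15250
step 3: join B via merge
    card(P join B) = 250*20/(20) = 250
    cost = 15250 + 250*8 + 20*5 + 250 + 20 = 17620
step 4: join E via hash
    card(P join E) = 250*20/(4) = 1250
    cost = 17620 + 2*20*5 + 250 = 18070
step 5: join D via merge
    card(P join D) = 1250*500/(25) = 25000
    cost = 18070 + 1250*11 + 500*9 + 1250 + 500 = 38070

38070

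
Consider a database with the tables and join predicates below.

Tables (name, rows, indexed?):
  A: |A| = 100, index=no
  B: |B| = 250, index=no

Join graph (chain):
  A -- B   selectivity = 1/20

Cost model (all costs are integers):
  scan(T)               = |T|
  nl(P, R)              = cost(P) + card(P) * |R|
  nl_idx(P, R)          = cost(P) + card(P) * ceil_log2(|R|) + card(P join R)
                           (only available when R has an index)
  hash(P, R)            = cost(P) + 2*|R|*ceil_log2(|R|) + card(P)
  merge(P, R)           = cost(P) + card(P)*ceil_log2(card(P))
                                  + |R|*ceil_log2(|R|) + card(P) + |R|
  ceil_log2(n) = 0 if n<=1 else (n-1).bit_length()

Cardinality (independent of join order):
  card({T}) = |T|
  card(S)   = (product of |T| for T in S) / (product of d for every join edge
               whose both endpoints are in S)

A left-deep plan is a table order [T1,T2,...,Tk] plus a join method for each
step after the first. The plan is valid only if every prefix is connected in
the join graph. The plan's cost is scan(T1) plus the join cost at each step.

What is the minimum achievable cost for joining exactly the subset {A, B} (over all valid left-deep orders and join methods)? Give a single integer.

1900

Selinger DP over subsets of {A,B}:
  {A}: scan cost=100, card=100
  {B}: scan cost=250, card=250
  {AB}: card=1250; try (A,hash)→1900, (B,merge)→3150, (A,merge)→3300, (B,hash)→4200, (B,nl)→25100, (A,nl)→25250; best=1900 via (A,hash)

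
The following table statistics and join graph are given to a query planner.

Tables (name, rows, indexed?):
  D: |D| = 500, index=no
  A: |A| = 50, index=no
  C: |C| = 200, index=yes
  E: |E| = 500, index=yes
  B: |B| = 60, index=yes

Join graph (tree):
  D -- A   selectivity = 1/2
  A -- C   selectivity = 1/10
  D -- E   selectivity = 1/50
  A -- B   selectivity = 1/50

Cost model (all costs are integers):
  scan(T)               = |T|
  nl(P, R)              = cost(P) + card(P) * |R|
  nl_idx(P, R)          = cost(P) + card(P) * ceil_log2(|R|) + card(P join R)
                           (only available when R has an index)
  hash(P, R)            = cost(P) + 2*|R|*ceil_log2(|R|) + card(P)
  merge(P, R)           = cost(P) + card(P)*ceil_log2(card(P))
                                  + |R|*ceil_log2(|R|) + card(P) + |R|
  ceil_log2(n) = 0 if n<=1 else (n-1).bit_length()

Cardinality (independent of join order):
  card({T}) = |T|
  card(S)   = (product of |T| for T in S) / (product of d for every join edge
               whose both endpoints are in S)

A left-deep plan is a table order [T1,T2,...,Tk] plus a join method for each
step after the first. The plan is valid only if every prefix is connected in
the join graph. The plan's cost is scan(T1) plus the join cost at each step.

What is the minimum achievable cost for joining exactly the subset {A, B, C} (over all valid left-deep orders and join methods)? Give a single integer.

Selinger DP over subsets of {A,B,C}:
  {A}: scan cost=50, card=50
  {C}: scan cost=200, card=200
  {B}: scan cost=60, card=60
  {AC}: card=1000; try (A,hash)→1000, (C,nl_idx)→1450, (C,merge)→2200, (A,merge)→2350, (C,hash)→3300, (C,nl)→10050 …(+1); best=1000 via (A,hash)
  {AB}: card=60; try (B,nl_idx)→410, (A,hash)→720, (B,hash)→820, (B,merge)→820, (A,merge)→830, (B,nl)→3050 …(+1); best=410 via (B,nl_idx)
  {ABC}: card=1200; try (C,nl_idx)→2090, (C,merge)→2630, (B,hash)→2720, (C,hash)→3670, (B,nl_idx)→8200, (C,nl)→12410 …(+2); best=2090 via (C,nl_idx)

2090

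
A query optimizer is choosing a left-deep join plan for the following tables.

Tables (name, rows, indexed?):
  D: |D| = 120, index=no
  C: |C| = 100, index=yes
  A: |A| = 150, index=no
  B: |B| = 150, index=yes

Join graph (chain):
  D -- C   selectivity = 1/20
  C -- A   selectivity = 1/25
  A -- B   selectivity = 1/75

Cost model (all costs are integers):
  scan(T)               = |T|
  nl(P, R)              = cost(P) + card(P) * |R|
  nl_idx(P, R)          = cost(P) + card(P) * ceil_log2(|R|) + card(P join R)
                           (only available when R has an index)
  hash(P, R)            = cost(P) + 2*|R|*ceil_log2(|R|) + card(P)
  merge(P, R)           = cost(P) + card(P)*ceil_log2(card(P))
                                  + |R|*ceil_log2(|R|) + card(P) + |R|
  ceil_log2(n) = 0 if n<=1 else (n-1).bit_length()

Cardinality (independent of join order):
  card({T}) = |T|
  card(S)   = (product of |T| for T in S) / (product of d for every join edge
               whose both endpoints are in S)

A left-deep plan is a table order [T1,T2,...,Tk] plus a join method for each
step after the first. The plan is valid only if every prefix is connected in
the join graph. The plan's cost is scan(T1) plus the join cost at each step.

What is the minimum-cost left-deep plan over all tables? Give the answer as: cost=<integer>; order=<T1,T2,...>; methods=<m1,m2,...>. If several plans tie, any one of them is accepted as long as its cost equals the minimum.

cost=6230; order=A,B,C,D; methods=nl_idx,hash,hash

Selinger DP (subsets sized 1..n):
  {D}: scan cost=120, card=120
  {C}: scan cost=100, card=100
  {A}: scan cost=150, card=150
  {B}: scan cost=150, card=150
  {CD}: card=600; try (C,nl_idx)→1560, (C,hash)→1640, (D,merge)→1860, (D,hash)→1880, (C,merge)→1880, (D,nl)→12100 …(+1); best=1560 via (C,nl_idx)
  {AC}: card=600; try (C,hash)→1700, (C,nl_idx)→1800, (A,merge)→2250, (C,merge)→2300, (A,hash)→2600, (A,nl)→15100 …(+1); best=1700 via (C,hash)
  {AB}: card=300; try (B,nl_idx)→1650, (B,hash)→2700, (A,hash)→2700, (B,merge)→2850, (A,merge)→2850, (B,nl)→22650 …(+1); best=1650 via (B,nl_idx)
  {ACD}: card=3600; try (D,hash)→3980, (A,hash)→4560, (D,merge)→9260, (A,merge)→9510, (D,nl)→73700, (A,nl)→91560; best=3980 via (D,hash)
  {ABC}: card=1200; try (C,hash)→3350, (B,hash)→4700, (C,nl_idx)→4950, (C,merge)→5450, (B,nl_idx)→7700, (B,merge)→9650 …(+2); best=3350 via (C,hash)
  {ABCD}: card=7200; try (D,hash)→6230, (B,hash)→9980, (D,merge)→18710, (B,nl_idx)→39980, (B,merge)→52130, (D,nl)→147350 …(+1); best=6230 via (D,hash)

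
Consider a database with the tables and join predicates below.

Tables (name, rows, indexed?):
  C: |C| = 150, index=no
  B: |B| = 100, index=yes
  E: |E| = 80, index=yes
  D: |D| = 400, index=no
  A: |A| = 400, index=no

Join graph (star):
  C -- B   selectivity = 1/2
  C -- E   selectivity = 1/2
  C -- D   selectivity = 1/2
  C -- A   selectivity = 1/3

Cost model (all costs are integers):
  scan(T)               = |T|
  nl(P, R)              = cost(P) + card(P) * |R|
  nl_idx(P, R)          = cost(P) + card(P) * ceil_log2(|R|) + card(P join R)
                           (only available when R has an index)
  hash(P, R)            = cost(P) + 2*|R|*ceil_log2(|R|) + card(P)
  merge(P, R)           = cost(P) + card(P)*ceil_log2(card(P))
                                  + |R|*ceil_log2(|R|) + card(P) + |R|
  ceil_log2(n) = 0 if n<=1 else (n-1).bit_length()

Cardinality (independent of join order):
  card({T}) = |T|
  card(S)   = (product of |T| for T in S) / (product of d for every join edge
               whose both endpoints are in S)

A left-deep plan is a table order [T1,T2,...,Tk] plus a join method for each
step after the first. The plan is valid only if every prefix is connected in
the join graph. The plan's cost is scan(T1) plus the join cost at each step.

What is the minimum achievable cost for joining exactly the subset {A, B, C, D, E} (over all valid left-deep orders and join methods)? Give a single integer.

40323220

Selinger DP over subsets of {A,B,C,D,E}:
  {C}: scan cost=150, card=150
  {B}: scan cost=100, card=100
  {E}: scan cost=80, card=80
  {D}: scan cost=400, card=400
  {A}: scan cost=400, card=400
  {BC}: card=7500; try (B,hash)→1700, (C,merge)→2250, (B,merge)→2300, (C,hash)→2600, (B,nl_idx)→8700, (C,nl)→15100 …(+1); best=1700 via (B,hash)
  {CE}: card=6000; try (E,hash)→1420, (C,merge)→2070, (E,merge)→2140, (C,hash)→2560, (E,nl_idx)→7200, (C,nl)→12080 …(+1); best=1420 via (E,hash)
  {CD}: card=30000; try (C,hash)→3200, (D,merge)→5500, (C,merge)→5750, (D,hash)→7500, (D,nl)→60150, (C,nl)→60400; best=3200 via (C,hash)
  {AC}: card=20000; try (C,hash)→3200, (A,merge)→5500, (C,merge)→5750, (A,hash)→7500, (A,nl)→60150, (C,nl)→60400; best=3200 via (C,hash)
  {BCE}: card=300000; try (B,hash)→8820, (E,hash)→10320, (B,merge)→86220, (E,merge)→107340, (B,nl_idx)→343420, (E,nl_idx)→354200 …(+2); best=8820 via (B,hash)
  {BCD}: card=1500000; try (D,hash)→16400, (B,hash)→34600, (D,merge)→110700, (B,merge)→484000, (B,nl_idx)→1713200, (D,nl)→3001700 …(+1); best=16400 via (D,hash)
  {ABC}: card=1000000; try (A,hash)→16400, (B,hash)→24600, (A,merge)→110700, (B,merge)→324000, (B,nl_idx)→1143200, (B,nl)→2003200 …(+1); best=16400 via (A,hash)
  {CDE}: card=1200000; try (D,hash)→14620, (E,hash)→34320, (D,merge)→89420, (E,merge)→483840, (E,nl_idx)→1413200, (D,nl)→2401420 …(+1); best=14620 via (D,hash)
  {ACE}: card=800000; try (A,hash)→14620, (E,hash)→24320, (A,merge)→89420, (E,merge)→323840, (E,nl_idx)→943200, (E,nl)→1603200 …(+1); best=14620 via (A,hash)
  {ACD}: card=4000000; try (D,hash)→30400, (A,hash)→40400, (D,merge)→327200, (A,merge)→487200, (D,nl)→8003200, (A,nl)→12003200; best=30400 via (D,hash)
  {BCDE}: card=60000000; try (D,hash)→316020, (B,hash)→1216020, (E,hash)→1517520, (D,merge)→6012820, (B,merge)→26415420, (E,merge)→33017040 …(+5); best=316020 via (D,hash)
  {ABCE}: card=40000000; try (A,hash)→316020, (B,hash)→816020, (E,hash)→1017520, (A,merge)→6012820, (B,merge)→16815420, (E,merge)→21017040 …(+5); best=316020 via (A,hash)
  {ABCD}: card=200000000; try (D,hash)→1023600, (A,hash)→1523600, (B,hash)→4031800, (D,merge)→21020400, (A,merge)→33020400, (B,merge)→92031200 …(+4); best=1023600 via (D,hash)
  {ACDE}: card=160000000; try (D,hash)→821820, (A,hash)→1221820, (E,hash)→4031520, (D,merge)→16818620, (A,merge)→26418620, (E,merge)→92031040 …(+4); best=821820 via (D,hash)
  {ABCDE}: card=8000000000; try (D,hash)→40323220, (A,hash)→60323220, (B,hash)→160823220, (E,hash)→201024720, (D,merge)→1080320020, (A,merge)→1620320020 …(+8); best=40323220 via (D,hash)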